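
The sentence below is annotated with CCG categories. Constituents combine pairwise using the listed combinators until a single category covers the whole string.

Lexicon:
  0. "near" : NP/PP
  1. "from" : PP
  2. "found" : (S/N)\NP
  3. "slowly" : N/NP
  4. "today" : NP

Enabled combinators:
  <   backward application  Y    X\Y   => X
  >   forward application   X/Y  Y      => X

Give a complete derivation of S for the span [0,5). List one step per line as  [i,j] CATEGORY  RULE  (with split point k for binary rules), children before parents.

[0,1] NP/PP  lex  "near"
[1,2] PP  lex  "from"
[0,2] NP  >  k=1
[2,3] (S/N)\NP  lex  "found"
[0,3] S/N  <  k=2
[3,4] N/NP  lex  "slowly"
[4,5] NP  lex  "today"
[3,5] N  >  k=4
[0,5] S  >  k=3

[0,5] S   >
  [0,3] S/N   <
    [0,2] NP   >
      [0,1] "near" : NP/PP
      [1,2] "from" : PP
    [2,3] "found" : (S/N)\NP
  [3,5] N   >
    [3,4] "slowly" : N/NP
    [4,5] "today" : NP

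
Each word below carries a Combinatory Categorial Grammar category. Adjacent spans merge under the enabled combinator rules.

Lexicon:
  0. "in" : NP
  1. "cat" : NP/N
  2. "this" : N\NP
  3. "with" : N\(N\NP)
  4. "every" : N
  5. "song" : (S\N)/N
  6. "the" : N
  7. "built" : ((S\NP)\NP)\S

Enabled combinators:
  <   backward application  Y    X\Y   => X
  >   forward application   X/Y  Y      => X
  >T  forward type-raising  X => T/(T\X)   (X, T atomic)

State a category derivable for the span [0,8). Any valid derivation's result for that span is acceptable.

[0,8] S   >
  [0,1] S/(S\NP)   >T
    [0,1] "in" : NP
  [1,8] S\NP   <
    [1,4] NP   >
      [1,2] "cat" : NP/N
      [2,4] N   <
        [2,3] "this" : N\NP
        [3,4] "with" : N\(N\NP)
    [4,8] (S\NP)\NP   <
      [4,7] S   >
        [4,5] S/(S\N)   >T
          [4,5] "every" : N
        [5,7] S\N   >
          [5,6] "song" : (S\N)/N
          [6,7] "the" : N
      [7,8] "built" : ((S\NP)\NP)\S

S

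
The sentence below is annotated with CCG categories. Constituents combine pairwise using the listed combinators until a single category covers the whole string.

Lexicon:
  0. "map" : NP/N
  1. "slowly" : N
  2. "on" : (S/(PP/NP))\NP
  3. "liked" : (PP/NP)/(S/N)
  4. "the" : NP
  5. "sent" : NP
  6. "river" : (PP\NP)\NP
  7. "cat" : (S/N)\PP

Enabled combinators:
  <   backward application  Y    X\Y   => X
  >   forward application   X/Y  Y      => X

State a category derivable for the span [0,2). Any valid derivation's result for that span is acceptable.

[0,8] S   >
  [0,3] S/(PP/NP)   <
    [0,2] NP   >
      [0,1] "map" : NP/N
      [1,2] "slowly" : N
    [2,3] "on" : (S/(PP/NP))\NP
  [3,8] PP/NP   >
    [3,4] "liked" : (PP/NP)/(S/N)
    [4,8] S/N   <
      [4,7] PP   <
        [4,5] "the" : NP
        [5,7] PP\NP   <
          [5,6] "sent" : NP
          [6,7] "river" : (PP\NP)\NP
      [7,8] "cat" : (S/N)\PP

NP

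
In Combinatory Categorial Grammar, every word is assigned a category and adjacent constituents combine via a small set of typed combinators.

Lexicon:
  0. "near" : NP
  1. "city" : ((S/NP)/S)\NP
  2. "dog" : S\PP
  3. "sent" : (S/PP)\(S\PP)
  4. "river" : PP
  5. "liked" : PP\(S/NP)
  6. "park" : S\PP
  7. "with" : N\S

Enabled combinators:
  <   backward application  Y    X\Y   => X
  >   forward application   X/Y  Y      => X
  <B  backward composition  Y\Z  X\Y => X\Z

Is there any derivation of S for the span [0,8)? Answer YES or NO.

NP ((S/NP)/S)\NP S\PP (S/PP)\(S\PP) PP PP\(S/NP) S\PP N\S
CKY chart[0,8] = {N}; S ∉ chart

NO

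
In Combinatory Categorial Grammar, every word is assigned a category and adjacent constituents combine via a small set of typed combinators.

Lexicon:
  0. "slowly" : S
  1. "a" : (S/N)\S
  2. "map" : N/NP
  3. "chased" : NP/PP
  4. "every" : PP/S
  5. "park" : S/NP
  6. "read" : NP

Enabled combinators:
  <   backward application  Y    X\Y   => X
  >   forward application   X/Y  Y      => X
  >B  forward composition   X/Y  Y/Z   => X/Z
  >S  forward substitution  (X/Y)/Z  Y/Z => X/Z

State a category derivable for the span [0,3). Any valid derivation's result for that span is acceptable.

S/NP

[0,7] S   >
  [0,3] S/NP   >B
    [0,2] S/N   <
      [0,1] "slowly" : S
      [1,2] "a" : (S/N)\S
    [2,3] "map" : N/NP
  [3,7] NP   >
    [3,4] "chased" : NP/PP
    [4,7] PP   >
      [4,6] PP/NP   >B
        [4,5] "every" : PP/S
        [5,6] "park" : S/NP
      [6,7] "read" : NP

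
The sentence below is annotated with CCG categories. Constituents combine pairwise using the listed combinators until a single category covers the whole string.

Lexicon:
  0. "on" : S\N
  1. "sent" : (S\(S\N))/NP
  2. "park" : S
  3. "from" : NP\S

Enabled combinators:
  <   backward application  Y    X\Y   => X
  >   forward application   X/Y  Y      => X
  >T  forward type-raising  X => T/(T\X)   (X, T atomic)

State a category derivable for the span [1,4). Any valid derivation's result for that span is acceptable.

[0,4] S   <
  [0,1] "on" : S\N
  [1,4] S\(S\N)   >
    [1,2] "sent" : (S\(S\N))/NP
    [2,4] NP   >
      [2,3] NP/(NP\S)   >T
        [2,3] "park" : S
      [3,4] "from" : NP\S

S\(S\N)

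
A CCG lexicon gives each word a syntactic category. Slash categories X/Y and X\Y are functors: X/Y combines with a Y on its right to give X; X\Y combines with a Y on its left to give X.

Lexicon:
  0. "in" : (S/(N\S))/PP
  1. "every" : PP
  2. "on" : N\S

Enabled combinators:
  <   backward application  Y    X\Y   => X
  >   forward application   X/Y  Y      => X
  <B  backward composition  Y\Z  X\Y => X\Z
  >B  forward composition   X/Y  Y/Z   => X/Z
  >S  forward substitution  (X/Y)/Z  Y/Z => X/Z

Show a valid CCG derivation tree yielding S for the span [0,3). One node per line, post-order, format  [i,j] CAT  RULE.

[0,1] (S/(N\S))/PP  lex  "in"
[1,2] PP  lex  "every"
[0,2] S/(N\S)  >  k=1
[2,3] N\S  lex  "on"
[0,3] S  >  k=2

[0,3] S   >
  [0,2] S/(N\S)   >
    [0,1] "in" : (S/(N\S))/PP
    [1,2] "every" : PP
  [2,3] "on" : N\S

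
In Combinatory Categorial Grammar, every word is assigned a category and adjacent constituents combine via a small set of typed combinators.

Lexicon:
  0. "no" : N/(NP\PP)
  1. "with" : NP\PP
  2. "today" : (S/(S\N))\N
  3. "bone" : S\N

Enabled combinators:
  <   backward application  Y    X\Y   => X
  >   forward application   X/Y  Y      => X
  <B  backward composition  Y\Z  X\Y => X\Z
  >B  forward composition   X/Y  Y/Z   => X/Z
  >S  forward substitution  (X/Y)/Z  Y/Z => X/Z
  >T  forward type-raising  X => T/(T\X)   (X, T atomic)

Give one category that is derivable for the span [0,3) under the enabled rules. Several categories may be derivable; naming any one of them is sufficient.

[0,4] S   >
  [0,3] S/(S\N)   <
    [0,2] N   >
      [0,1] "no" : N/(NP\PP)
      [1,2] "with" : NP\PP
    [2,3] "today" : (S/(S\N))\N
  [3,4] "bone" : S\N

S/(S\N)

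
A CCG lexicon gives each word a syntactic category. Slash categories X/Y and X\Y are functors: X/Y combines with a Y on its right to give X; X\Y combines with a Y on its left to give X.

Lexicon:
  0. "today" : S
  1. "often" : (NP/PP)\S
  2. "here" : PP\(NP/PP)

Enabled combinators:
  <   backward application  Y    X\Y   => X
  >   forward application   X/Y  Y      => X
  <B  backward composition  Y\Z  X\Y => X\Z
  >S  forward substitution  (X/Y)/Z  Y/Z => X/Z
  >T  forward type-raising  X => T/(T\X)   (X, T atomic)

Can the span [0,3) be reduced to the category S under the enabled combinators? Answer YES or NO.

NO

S (NP/PP)\S PP\(NP/PP)
CKY chart[0,3] = {N/(N\PP), NP/(NP\PP), PP, PP/(PP\PP), S/(S\PP)}; S ∉ chart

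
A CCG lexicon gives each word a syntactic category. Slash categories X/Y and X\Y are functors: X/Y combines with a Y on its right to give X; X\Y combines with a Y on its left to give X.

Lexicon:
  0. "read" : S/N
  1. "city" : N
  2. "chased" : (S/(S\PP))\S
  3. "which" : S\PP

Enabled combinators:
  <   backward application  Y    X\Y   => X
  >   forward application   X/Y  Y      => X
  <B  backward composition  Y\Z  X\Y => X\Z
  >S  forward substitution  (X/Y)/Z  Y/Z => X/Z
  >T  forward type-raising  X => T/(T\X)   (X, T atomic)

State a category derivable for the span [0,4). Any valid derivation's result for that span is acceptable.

[0,4] S   >
  [0,3] S/(S\PP)   <
    [0,2] S   >
      [0,1] "read" : S/N
      [1,2] "city" : N
    [2,3] "chased" : (S/(S\PP))\S
  [3,4] "which" : S\PP

S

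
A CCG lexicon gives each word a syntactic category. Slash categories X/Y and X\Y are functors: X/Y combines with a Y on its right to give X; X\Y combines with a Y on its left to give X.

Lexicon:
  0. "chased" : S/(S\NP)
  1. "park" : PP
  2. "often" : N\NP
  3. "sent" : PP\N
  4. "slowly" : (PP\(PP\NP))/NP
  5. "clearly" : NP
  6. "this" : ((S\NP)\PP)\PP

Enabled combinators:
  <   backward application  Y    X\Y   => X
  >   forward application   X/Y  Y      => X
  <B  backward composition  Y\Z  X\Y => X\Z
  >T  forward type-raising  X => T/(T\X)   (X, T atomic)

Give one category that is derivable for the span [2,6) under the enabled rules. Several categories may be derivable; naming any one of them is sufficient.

PP

[0,7] S   >
  [0,1] "chased" : S/(S\NP)
  [1,7] S\NP   <
    [1,2] "park" : PP
    [2,7] (S\NP)\PP   <
      [2,6] PP   <
        [2,4] PP\NP   <B
          [2,3] "often" : N\NP
          [3,4] "sent" : PP\N
        [4,6] PP\(PP\NP)   >
          [4,5] "slowly" : (PP\(PP\NP))/NP
          [5,6] "clearly" : NP
      [6,7] "this" : ((S\NP)\PP)\PP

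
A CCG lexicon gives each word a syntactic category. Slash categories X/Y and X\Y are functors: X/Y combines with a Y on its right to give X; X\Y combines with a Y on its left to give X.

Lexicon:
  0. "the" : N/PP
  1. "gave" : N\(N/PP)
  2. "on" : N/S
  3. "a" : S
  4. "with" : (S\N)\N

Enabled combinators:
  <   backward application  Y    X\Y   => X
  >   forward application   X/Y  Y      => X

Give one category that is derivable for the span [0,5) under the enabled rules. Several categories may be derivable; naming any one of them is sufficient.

[0,5] S   <
  [0,2] N   <
    [0,1] "the" : N/PP
    [1,2] "gave" : N\(N/PP)
  [2,5] S\N   <
    [2,4] N   >
      [2,3] "on" : N/S
      [3,4] "a" : S
    [4,5] "with" : (S\N)\N

S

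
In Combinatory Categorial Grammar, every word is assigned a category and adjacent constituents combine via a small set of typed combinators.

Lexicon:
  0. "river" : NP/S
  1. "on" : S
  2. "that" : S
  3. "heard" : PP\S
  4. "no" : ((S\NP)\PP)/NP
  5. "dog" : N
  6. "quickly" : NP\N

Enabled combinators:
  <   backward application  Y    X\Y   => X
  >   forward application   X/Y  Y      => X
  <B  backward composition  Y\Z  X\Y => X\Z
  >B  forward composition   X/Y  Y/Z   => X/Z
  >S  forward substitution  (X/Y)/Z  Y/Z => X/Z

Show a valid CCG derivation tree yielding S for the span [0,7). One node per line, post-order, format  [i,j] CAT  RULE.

[0,1] NP/S  lex  "river"
[1,2] S  lex  "on"
[0,2] NP  >  k=1
[2,3] S  lex  "that"
[3,4] PP\S  lex  "heard"
[2,4] PP  <  k=3
[4,5] ((S\NP)\PP)/NP  lex  "no"
[5,6] N  lex  "dog"
[6,7] NP\N  lex  "quickly"
[5,7] NP  <  k=6
[4,7] (S\NP)\PP  >  k=5
[2,7] S\NP  <  k=4
[0,7] S  <  k=2

[0,7] S   <
  [0,2] NP   >
    [0,1] "river" : NP/S
    [1,2] "on" : S
  [2,7] S\NP   <
    [2,4] PP   <
      [2,3] "that" : S
      [3,4] "heard" : PP\S
    [4,7] (S\NP)\PP   >
      [4,5] "no" : ((S\NP)\PP)/NP
      [5,7] NP   <
        [5,6] "dog" : N
        [6,7] "quickly" : NP\N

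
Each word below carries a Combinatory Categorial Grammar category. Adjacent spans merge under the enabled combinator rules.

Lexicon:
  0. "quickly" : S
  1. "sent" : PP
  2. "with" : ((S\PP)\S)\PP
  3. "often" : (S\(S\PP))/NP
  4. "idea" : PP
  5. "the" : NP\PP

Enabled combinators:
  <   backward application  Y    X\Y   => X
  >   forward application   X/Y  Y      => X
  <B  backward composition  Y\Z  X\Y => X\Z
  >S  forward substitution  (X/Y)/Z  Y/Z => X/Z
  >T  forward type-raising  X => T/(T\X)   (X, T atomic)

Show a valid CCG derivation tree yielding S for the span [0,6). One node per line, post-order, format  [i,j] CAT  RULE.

[0,6] S   <
  [0,3] S\PP   <
    [0,1] "quickly" : S
    [1,3] (S\PP)\S   <
      [1,2] "sent" : PP
      [2,3] "with" : ((S\PP)\S)\PP
  [3,6] S\(S\PP)   >
    [3,4] "often" : (S\(S\PP))/NP
    [4,6] NP   >
      [4,5] NP/(NP\PP)   >T
        [4,5] "idea" : PP
      [5,6] "the" : NP\PP

[0,1] S  lex  "quickly"
[1,2] PP  lex  "sent"
[2,3] ((S\PP)\S)\PP  lex  "with"
[1,3] (S\PP)\S  <  k=2
[0,3] S\PP  <  k=1
[3,4] (S\(S\PP))/NP  lex  "often"
[4,5] PP  lex  "idea"
[4,5] NP/(NP\PP)  >T
[5,6] NP\PP  lex  "the"
[4,6] NP  >  k=5
[3,6] S\(S\PP)  >  k=4
[0,6] S  <  k=3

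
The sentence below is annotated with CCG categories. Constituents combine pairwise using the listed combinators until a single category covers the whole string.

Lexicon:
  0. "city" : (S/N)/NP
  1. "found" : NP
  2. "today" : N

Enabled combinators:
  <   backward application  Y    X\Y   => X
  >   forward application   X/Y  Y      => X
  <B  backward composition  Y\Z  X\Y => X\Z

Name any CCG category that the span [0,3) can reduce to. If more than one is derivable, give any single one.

[0,3] S   >
  [0,2] S/N   >
    [0,1] "city" : (S/N)/NP
    [1,2] "found" : NP
  [2,3] "today" : N

S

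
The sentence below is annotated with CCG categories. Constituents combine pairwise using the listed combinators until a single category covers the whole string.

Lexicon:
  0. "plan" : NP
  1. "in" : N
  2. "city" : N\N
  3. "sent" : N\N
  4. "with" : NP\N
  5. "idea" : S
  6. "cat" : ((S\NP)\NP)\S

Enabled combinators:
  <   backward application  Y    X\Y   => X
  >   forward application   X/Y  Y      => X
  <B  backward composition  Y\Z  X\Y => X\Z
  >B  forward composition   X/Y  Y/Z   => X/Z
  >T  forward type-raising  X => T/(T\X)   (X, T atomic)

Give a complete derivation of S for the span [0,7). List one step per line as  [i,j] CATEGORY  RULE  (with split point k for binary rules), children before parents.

[0,1] NP  lex  "plan"
[1,2] N  lex  "in"
[2,3] N\N  lex  "city"
[3,4] N\N  lex  "sent"
[4,5] NP\N  lex  "with"
[3,5] NP\N  <B  k=4
[2,5] NP\N  <B  k=3
[1,5] NP  <  k=2
[5,6] S  lex  "idea"
[6,7] ((S\NP)\NP)\S  lex  "cat"
[5,7] (S\NP)\NP  <  k=6
[1,7] S\NP  <  k=5
[0,7] S  <  k=1

[0,7] S   <
  [0,1] "plan" : NP
  [1,7] S\NP   <
    [1,5] NP   <
      [1,2] "in" : N
      [2,5] NP\N   <B
        [2,3] "city" : N\N
        [3,5] NP\N   <B
          [3,4] "sent" : N\N
          [4,5] "with" : NP\N
    [5,7] (S\NP)\NP   <
      [5,6] "idea" : S
      [6,7] "cat" : ((S\NP)\NP)\S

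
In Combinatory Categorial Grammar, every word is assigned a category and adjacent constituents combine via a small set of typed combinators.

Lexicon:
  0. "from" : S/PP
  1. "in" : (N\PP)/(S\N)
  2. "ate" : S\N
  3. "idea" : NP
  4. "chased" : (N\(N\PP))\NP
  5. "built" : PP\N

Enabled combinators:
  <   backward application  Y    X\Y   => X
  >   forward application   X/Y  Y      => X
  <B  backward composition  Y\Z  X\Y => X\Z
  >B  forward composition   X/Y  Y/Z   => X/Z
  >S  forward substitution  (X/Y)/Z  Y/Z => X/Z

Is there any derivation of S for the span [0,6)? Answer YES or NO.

[0,6] S   >
  [0,1] "from" : S/PP
  [1,6] PP   <
    [1,5] N   <
      [1,3] N\PP   >
        [1,2] "in" : (N\PP)/(S\N)
        [2,3] "ate" : S\N
      [3,5] N\(N\PP)   <
        [3,4] "idea" : NP
        [4,5] "chased" : (N\(N\PP))\NP
    [5,6] "built" : PP\N

YES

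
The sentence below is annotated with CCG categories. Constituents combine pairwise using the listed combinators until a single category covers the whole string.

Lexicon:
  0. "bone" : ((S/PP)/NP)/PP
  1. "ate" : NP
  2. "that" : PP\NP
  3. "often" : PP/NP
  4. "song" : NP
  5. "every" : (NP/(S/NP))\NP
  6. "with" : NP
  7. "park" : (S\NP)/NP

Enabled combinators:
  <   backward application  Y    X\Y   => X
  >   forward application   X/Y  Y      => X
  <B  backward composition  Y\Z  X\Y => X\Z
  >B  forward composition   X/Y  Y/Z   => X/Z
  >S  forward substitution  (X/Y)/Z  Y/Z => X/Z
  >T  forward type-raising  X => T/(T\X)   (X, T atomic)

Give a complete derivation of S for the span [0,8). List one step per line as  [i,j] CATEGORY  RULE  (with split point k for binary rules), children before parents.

[0,1] ((S/PP)/NP)/PP  lex  "bone"
[1,2] NP  lex  "ate"
[2,3] PP\NP  lex  "that"
[1,3] PP  <  k=2
[0,3] (S/PP)/NP  >  k=1
[3,4] PP/NP  lex  "often"
[0,4] S/NP  >S  k=3
[4,5] NP  lex  "song"
[5,6] (NP/(S/NP))\NP  lex  "every"
[4,6] NP/(S/NP)  <  k=5
[6,7] NP  lex  "with"
[6,7] S/(S\NP)  >T
[7,8] (S\NP)/NP  lex  "park"
[6,8] S/NP  >B  k=7
[4,8] NP  >  k=6
[0,8] S  >  k=4

[0,8] S   >
  [0,4] S/NP   >S
    [0,3] (S/PP)/NP   >
      [0,1] "bone" : ((S/PP)/NP)/PP
      [1,3] PP   <
        [1,2] "ate" : NP
        [2,3] "that" : PP\NP
    [3,4] "often" : PP/NP
  [4,8] NP   >
    [4,6] NP/(S/NP)   <
      [4,5] "song" : NP
      [5,6] "every" : (NP/(S/NP))\NP
    [6,8] S/NP   >B
      [6,7] S/(S\NP)   >T
        [6,7] "with" : NP
      [7,8] "park" : (S\NP)/NP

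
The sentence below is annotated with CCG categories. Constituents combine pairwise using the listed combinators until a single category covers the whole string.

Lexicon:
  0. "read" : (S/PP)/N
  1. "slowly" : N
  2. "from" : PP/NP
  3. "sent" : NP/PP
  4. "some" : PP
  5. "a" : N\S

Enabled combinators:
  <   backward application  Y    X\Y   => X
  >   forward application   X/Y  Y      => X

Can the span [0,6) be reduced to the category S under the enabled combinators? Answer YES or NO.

NO

(S/PP)/N N PP/NP NP/PP PP N\S
CKY chart[0,6] = {N}; S ∉ chart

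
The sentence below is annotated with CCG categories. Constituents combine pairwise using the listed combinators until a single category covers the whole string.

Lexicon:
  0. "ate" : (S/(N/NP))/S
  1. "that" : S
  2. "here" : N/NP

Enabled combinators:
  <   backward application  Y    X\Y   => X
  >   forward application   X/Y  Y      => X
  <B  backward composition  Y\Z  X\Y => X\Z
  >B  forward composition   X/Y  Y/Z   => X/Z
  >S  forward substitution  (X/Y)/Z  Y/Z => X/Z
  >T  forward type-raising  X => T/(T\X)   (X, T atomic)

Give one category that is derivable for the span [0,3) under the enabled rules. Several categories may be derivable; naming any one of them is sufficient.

[0,3] S   >
  [0,2] S/(N/NP)   >
    [0,1] "ate" : (S/(N/NP))/S
    [1,2] "that" : S
  [2,3] "here" : N/NP

S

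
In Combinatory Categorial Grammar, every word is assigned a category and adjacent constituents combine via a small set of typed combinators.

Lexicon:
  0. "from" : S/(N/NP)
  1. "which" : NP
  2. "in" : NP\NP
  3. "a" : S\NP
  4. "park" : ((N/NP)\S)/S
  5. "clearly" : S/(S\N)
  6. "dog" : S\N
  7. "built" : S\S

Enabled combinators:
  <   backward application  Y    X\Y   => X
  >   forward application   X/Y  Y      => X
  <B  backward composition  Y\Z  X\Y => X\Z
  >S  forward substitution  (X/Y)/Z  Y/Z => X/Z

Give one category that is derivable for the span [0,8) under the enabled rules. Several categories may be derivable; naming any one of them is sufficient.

[0,8] S   >
  [0,1] "from" : S/(N/NP)
  [1,8] N/NP   <
    [1,4] S   <
      [1,2] "which" : NP
      [2,4] S\NP   <B
        [2,3] "in" : NP\NP
        [3,4] "a" : S\NP
    [4,8] (N/NP)\S   >
      [4,5] "park" : ((N/NP)\S)/S
      [5,8] S   >
        [5,6] "clearly" : S/(S\N)
        [6,8] S\N   <B
          [6,7] "dog" : S\N
          [7,8] "built" : S\S

S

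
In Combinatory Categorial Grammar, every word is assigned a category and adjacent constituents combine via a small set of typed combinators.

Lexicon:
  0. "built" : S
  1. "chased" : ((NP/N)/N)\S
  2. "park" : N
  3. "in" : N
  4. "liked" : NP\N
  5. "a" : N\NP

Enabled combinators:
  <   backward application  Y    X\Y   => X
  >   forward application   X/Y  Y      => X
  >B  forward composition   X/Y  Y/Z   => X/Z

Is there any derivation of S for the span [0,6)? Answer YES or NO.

NO

S ((NP/N)/N)\S N N NP\N N\NP
CKY chart[0,6] = {NP}; S ∉ chart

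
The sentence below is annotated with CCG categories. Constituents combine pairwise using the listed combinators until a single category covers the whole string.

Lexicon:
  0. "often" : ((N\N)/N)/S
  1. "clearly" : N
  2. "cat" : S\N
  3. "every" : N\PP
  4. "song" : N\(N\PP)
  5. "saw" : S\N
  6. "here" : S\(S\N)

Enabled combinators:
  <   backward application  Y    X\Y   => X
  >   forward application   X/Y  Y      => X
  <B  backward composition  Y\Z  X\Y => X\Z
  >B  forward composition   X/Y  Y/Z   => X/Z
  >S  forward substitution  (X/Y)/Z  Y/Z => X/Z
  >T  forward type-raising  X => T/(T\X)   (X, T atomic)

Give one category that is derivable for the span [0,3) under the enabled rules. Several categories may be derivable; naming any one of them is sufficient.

[0,7] S   <
  [0,6] S\N   <B
    [0,5] N\N   >
      [0,3] (N\N)/N   >
        [0,1] "often" : ((N\N)/N)/S
        [1,3] S   >
          [1,2] S/(S\N)   >T
            [1,2] "clearly" : N
          [2,3] "cat" : S\N
      [3,5] N   <
        [3,4] "every" : N\PP
        [4,5] "song" : N\(N\PP)
    [5,6] "saw" : S\N
  [6,7] "here" : S\(S\N)

(N\N)/N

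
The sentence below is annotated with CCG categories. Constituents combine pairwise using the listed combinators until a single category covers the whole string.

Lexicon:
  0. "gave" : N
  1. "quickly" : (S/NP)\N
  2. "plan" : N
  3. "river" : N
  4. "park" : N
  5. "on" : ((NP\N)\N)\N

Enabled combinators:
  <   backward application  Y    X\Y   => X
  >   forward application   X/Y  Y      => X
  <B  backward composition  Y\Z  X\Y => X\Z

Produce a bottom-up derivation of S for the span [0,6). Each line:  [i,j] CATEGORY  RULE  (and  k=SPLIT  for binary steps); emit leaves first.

[0,6] S   >
  [0,2] S/NP   <
    [0,1] "gave" : N
    [1,2] "quickly" : (S/NP)\N
  [2,6] NP   <
    [2,3] "plan" : N
    [3,6] NP\N   <
      [3,4] "river" : N
      [4,6] (NP\N)\N   <
        [4,5] "park" : N
        [5,6] "on" : ((NP\N)\N)\N

[0,1] N  lex  "gave"
[1,2] (S/NP)\N  lex  "quickly"
[0,2] S/NP  <  k=1
[2,3] N  lex  "plan"
[3,4] N  lex  "river"
[4,5] N  lex  "park"
[5,6] ((NP\N)\N)\N  lex  "on"
[4,6] (NP\N)\N  <  k=5
[3,6] NP\N  <  k=4
[2,6] NP  <  k=3
[0,6] S  >  k=2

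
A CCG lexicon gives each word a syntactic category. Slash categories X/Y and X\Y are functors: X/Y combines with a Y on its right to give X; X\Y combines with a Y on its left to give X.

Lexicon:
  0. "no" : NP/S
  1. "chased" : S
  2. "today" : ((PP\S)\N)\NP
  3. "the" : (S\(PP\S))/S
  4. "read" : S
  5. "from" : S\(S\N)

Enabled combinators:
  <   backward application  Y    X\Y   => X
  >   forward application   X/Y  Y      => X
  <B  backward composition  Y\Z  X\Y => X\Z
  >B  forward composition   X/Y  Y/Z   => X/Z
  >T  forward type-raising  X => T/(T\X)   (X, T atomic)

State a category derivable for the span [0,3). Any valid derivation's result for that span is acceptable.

(PP\S)\N

[0,6] S   <
  [0,5] S\N   <B
    [0,3] (PP\S)\N   <
      [0,2] NP   >
        [0,1] "no" : NP/S
        [1,2] "chased" : S
      [2,3] "today" : ((PP\S)\N)\NP
    [3,5] S\(PP\S)   >
      [3,4] "the" : (S\(PP\S))/S
      [4,5] "read" : S
  [5,6] "from" : S\(S\N)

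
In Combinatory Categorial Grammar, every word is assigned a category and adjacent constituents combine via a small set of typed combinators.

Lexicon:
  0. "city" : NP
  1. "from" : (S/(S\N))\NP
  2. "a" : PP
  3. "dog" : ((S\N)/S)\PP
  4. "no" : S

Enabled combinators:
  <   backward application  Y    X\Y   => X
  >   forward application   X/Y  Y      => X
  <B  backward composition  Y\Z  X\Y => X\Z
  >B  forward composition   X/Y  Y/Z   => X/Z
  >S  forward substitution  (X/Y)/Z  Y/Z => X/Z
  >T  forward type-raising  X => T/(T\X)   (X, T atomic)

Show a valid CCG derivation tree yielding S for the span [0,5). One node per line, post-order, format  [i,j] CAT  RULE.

[0,5] S   >
  [0,2] S/(S\N)   <
    [0,1] "city" : NP
    [1,2] "from" : (S/(S\N))\NP
  [2,5] S\N   >
    [2,4] (S\N)/S   <
      [2,3] "a" : PP
      [3,4] "dog" : ((S\N)/S)\PP
    [4,5] "no" : S

[0,1] NP  lex  "city"
[1,2] (S/(S\N))\NP  lex  "from"
[0,2] S/(S\N)  <  k=1
[2,3] PP  lex  "a"
[3,4] ((S\N)/S)\PP  lex  "dog"
[2,4] (S\N)/S  <  k=3
[4,5] S  lex  "no"
[2,5] S\N  >  k=4
[0,5] S  >  k=2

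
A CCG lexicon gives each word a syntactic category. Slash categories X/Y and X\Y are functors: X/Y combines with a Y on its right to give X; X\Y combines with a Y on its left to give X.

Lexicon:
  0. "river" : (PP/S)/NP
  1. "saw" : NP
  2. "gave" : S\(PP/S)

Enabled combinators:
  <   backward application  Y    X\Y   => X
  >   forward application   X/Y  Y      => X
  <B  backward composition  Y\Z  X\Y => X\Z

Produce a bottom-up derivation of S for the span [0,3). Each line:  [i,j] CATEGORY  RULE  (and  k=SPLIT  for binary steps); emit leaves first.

[0,3] S   <
  [0,2] PP/S   >
    [0,1] "river" : (PP/S)/NP
    [1,2] "saw" : NP
  [2,3] "gave" : S\(PP/S)

[0,1] (PP/S)/NP  lex  "river"
[1,2] NP  lex  "saw"
[0,2] PP/S  >  k=1
[2,3] S\(PP/S)  lex  "gave"
[0,3] S  <  k=2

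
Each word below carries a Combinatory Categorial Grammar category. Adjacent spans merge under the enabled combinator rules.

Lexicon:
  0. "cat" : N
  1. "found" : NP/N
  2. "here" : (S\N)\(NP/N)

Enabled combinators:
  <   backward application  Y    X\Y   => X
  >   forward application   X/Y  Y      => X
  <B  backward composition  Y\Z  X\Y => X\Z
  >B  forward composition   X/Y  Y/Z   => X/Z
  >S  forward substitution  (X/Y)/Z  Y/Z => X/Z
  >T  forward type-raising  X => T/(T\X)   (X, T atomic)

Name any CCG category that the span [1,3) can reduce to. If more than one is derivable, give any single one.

S\N

[0,3] S   >
  [0,1] S/(S\N)   >T
    [0,1] "cat" : N
  [1,3] S\N   <
    [1,2] "found" : NP/N
    [2,3] "here" : (S\N)\(NP/N)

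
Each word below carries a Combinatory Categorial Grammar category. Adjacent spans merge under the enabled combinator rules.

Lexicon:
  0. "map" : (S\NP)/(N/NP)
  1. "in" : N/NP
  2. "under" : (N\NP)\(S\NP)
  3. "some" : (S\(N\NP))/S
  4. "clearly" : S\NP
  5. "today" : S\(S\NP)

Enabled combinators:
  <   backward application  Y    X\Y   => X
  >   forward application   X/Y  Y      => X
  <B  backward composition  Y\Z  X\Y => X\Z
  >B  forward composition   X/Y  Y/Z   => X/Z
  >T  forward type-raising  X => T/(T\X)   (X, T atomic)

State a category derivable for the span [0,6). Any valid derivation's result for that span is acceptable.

[0,6] S   <
  [0,3] N\NP   <
    [0,2] S\NP   >
      [0,1] "map" : (S\NP)/(N/NP)
      [1,2] "in" : N/NP
    [2,3] "under" : (N\NP)\(S\NP)
  [3,6] S\(N\NP)   >
    [3,4] "some" : (S\(N\NP))/S
    [4,6] S   <
      [4,5] "clearly" : S\NP
      [5,6] "today" : S\(S\NP)

S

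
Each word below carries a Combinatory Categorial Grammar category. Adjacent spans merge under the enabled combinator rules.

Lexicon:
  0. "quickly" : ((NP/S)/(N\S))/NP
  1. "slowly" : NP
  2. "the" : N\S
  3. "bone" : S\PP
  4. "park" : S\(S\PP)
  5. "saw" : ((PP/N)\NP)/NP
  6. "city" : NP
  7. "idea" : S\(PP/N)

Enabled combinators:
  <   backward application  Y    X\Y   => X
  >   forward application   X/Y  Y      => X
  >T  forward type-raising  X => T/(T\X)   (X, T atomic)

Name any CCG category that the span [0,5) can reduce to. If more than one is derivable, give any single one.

NP

[0,8] S   <
  [0,7] PP/N   <
    [0,5] NP   >
      [0,3] NP/S   >
        [0,2] (NP/S)/(N\S)   >
          [0,1] "quickly" : ((NP/S)/(N\S))/NP
          [1,2] "slowly" : NP
        [2,3] "the" : N\S
      [3,5] S   <
        [3,4] "bone" : S\PP
        [4,5] "park" : S\(S\PP)
    [5,7] (PP/N)\NP   >
      [5,6] "saw" : ((PP/N)\NP)/NP
      [6,7] "city" : NP
  [7,8] "idea" : S\(PP/N)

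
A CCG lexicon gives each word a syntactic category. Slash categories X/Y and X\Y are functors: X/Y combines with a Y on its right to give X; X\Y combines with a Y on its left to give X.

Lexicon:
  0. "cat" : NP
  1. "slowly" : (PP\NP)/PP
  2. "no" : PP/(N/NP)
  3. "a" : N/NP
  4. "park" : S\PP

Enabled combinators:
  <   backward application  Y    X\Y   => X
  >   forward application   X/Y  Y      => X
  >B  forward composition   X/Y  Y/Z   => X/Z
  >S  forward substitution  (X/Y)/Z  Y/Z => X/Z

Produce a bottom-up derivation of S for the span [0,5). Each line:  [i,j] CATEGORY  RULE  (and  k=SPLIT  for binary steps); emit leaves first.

[0,1] NP  lex  "cat"
[1,2] (PP\NP)/PP  lex  "slowly"
[2,3] PP/(N/NP)  lex  "no"
[3,4] N/NP  lex  "a"
[2,4] PP  >  k=3
[1,4] PP\NP  >  k=2
[0,4] PP  <  k=1
[4,5] S\PP  lex  "park"
[0,5] S  <  k=4

[0,5] S   <
  [0,4] PP   <
    [0,1] "cat" : NP
    [1,4] PP\NP   >
      [1,2] "slowly" : (PP\NP)/PP
      [2,4] PP   >
        [2,3] "no" : PP/(N/NP)
        [3,4] "a" : N/NP
  [4,5] "park" : S\PP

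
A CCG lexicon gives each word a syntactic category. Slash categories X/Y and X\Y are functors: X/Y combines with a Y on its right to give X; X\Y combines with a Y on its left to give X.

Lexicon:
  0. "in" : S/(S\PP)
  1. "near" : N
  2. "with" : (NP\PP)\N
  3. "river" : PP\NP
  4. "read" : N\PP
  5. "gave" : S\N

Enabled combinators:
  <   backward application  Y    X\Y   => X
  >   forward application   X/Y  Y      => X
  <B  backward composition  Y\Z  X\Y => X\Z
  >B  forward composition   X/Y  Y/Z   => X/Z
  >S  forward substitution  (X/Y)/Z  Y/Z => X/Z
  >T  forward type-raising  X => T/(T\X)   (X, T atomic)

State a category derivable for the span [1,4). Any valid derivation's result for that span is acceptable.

PP\PP

[0,6] S   >
  [0,1] "in" : S/(S\PP)
  [1,6] S\PP   <B
    [1,5] N\PP   <B
      [1,4] PP\PP   <B
        [1,3] NP\PP   <
          [1,2] "near" : N
          [2,3] "with" : (NP\PP)\N
        [3,4] "river" : PP\NP
      [4,5] "read" : N\PP
    [5,6] "gave" : S\N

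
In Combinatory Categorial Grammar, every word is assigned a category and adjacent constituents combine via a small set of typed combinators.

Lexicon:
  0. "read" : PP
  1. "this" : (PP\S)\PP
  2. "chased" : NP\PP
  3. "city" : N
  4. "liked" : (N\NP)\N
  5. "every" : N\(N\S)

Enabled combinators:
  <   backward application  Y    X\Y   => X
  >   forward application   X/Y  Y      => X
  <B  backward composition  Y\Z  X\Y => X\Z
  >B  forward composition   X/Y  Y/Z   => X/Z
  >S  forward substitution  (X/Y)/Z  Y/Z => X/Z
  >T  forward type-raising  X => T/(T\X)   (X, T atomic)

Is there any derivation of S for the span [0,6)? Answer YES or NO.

PP (PP\S)\PP NP\PP N (N\NP)\N N\(N\S)
CKY chart[0,6] = {N, N/(N\N), NP/(NP\N), PP/(PP\N), S/(S\N)}; S ∉ chart

NO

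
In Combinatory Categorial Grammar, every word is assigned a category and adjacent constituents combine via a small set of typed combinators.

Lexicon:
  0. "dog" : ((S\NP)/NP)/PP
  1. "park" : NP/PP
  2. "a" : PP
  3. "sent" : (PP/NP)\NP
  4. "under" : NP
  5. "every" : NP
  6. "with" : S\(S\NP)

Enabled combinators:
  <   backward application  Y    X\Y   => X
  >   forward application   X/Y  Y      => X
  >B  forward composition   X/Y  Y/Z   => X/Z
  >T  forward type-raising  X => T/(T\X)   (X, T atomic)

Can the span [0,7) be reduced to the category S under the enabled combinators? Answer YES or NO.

YES

[0,7] S   <
  [0,6] S\NP   >
    [0,5] (S\NP)/NP   >
      [0,1] "dog" : ((S\NP)/NP)/PP
      [1,5] PP   >
        [1,4] PP/NP   <
          [1,3] NP   >
            [1,2] "park" : NP/PP
            [2,3] "a" : PP
          [3,4] "sent" : (PP/NP)\NP
        [4,5] "under" : NP
    [5,6] "every" : NP
  [6,7] "with" : S\(S\NP)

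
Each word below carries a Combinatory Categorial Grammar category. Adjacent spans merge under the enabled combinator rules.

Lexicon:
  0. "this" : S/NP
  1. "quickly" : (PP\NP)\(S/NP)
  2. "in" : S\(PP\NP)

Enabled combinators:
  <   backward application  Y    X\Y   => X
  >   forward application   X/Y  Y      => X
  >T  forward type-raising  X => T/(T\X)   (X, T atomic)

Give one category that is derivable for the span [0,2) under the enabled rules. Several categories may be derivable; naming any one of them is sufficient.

[0,3] S   <
  [0,2] PP\NP   <
    [0,1] "this" : S/NP
    [1,2] "quickly" : (PP\NP)\(S/NP)
  [2,3] "in" : S\(PP\NP)

PP\NP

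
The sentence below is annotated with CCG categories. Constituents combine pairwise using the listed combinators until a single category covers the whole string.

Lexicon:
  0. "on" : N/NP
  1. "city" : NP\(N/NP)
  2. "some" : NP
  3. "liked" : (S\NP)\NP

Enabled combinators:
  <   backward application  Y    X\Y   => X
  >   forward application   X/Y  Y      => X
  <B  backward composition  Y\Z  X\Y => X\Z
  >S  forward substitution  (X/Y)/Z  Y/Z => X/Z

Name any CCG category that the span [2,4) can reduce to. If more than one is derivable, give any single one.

S\NP

[0,4] S   <
  [0,2] NP   <
    [0,1] "on" : N/NP
    [1,2] "city" : NP\(N/NP)
  [2,4] S\NP   <
    [2,3] "some" : NP
    [3,4] "liked" : (S\NP)\NP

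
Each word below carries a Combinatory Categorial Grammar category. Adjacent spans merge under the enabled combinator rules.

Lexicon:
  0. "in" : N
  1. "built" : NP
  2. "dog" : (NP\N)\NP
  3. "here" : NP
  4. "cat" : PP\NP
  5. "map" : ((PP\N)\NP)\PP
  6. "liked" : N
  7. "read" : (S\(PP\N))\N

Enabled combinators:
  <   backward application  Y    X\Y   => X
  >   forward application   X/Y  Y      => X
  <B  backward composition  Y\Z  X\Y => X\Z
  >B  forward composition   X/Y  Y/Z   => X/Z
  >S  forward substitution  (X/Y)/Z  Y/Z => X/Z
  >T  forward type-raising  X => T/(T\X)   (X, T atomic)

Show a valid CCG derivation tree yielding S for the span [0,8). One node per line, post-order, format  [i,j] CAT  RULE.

[0,1] N  lex  "in"
[0,1] NP/(NP\N)  >T
[1,2] NP  lex  "built"
[2,3] (NP\N)\NP  lex  "dog"
[1,3] NP\N  <  k=2
[0,3] NP  >  k=1
[3,4] NP  lex  "here"
[3,4] PP/(PP\NP)  >T
[4,5] PP\NP  lex  "cat"
[3,5] PP  >  k=4
[5,6] ((PP\N)\NP)\PP  lex  "map"
[3,6] (PP\N)\NP  <  k=5
[6,7] N  lex  "liked"
[7,8] (S\(PP\N))\N  lex  "read"
[6,8] S\(PP\N)  <  k=7
[3,8] S\NP  <B  k=6
[0,8] S  <  k=3

[0,8] S   <
  [0,3] NP   >
    [0,1] NP/(NP\N)   >T
      [0,1] "in" : N
    [1,3] NP\N   <
      [1,2] "built" : NP
      [2,3] "dog" : (NP\N)\NP
  [3,8] S\NP   <B
    [3,6] (PP\N)\NP   <
      [3,5] PP   >
        [3,4] PP/(PP\NP)   >T
          [3,4] "here" : NP
        [4,5] "cat" : PP\NP
      [5,6] "map" : ((PP\N)\NP)\PP
    [6,8] S\(PP\N)   <
      [6,7] "liked" : N
      [7,8] "read" : (S\(PP\N))\N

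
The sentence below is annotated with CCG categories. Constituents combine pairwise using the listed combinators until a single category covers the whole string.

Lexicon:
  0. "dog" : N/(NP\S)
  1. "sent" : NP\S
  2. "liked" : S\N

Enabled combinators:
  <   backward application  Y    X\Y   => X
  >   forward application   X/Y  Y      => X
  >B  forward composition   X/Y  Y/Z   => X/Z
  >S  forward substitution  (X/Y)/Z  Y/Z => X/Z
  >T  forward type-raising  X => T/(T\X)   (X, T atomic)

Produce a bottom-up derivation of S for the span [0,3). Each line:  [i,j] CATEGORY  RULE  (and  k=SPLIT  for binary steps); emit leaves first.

[0,1] N/(NP\S)  lex  "dog"
[1,2] NP\S  lex  "sent"
[0,2] N  >  k=1
[2,3] S\N  lex  "liked"
[0,3] S  <  k=2

[0,3] S   <
  [0,2] N   >
    [0,1] "dog" : N/(NP\S)
    [1,2] "sent" : NP\S
  [2,3] "liked" : S\N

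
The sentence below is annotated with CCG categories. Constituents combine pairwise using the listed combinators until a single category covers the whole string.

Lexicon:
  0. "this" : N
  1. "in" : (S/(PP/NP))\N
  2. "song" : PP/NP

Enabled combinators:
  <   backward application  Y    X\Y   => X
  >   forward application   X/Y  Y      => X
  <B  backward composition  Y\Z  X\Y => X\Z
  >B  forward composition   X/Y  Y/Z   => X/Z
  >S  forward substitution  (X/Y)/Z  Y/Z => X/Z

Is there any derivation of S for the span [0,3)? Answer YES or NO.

[0,3] S   >
  [0,2] S/(PP/NP)   <
    [0,1] "this" : N
    [1,2] "in" : (S/(PP/NP))\N
  [2,3] "song" : PP/NP

YES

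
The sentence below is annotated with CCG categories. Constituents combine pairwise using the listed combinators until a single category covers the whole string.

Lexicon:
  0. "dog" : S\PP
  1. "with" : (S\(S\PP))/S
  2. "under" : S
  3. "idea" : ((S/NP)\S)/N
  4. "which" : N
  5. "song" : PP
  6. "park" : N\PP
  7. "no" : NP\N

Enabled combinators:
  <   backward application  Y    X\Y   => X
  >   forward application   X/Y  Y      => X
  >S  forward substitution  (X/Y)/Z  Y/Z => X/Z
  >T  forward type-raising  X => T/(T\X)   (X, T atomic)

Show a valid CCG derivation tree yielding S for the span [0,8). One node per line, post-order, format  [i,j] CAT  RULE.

[0,8] S   <
  [0,1] "dog" : S\PP
  [1,8] S\(S\PP)   >
    [1,2] "with" : (S\(S\PP))/S
    [2,8] S   >
      [2,5] S/NP   <
        [2,3] "under" : S
        [3,5] (S/NP)\S   >
          [3,4] "idea" : ((S/NP)\S)/N
          [4,5] "which" : N
      [5,8] NP   <
        [5,7] N   <
          [5,6] "song" : PP
          [6,7] "park" : N\PP
        [7,8] "no" : NP\N

[0,1] S\PP  lex  "dog"
[1,2] (S\(S\PP))/S  lex  "with"
[2,3] S  lex  "under"
[3,4] ((S/NP)\S)/N  lex  "idea"
[4,5] N  lex  "which"
[3,5] (S/NP)\S  >  k=4
[2,5] S/NP  <  k=3
[5,6] PP  lex  "song"
[6,7] N\PP  lex  "park"
[5,7] N  <  k=6
[7,8] NP\N  lex  "no"
[5,8] NP  <  k=7
[2,8] S  >  k=5
[1,8] S\(S\PP)  >  k=2
[0,8] S  <  k=1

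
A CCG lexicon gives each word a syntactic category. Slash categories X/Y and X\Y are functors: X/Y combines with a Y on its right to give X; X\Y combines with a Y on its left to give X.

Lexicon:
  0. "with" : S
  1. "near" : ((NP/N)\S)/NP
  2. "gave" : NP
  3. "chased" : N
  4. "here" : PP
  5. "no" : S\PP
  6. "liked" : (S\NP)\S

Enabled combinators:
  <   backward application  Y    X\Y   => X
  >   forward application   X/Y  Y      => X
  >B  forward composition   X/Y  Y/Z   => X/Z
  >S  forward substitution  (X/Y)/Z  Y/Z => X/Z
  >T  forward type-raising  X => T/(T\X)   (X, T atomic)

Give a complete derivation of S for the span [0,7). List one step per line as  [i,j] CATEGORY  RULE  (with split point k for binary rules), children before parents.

[0,7] S   <
  [0,4] NP   >
    [0,3] NP/N   <
      [0,1] "with" : S
      [1,3] (NP/N)\S   >
        [1,2] "near" : ((NP/N)\S)/NP
        [2,3] "gave" : NP
    [3,4] "chased" : N
  [4,7] S\NP   <
    [4,6] S   >
      [4,5] S/(S\PP)   >T
        [4,5] "here" : PP
      [5,6] "no" : S\PP
    [6,7] "liked" : (S\NP)\S

[0,1] S  lex  "with"
[1,2] ((NP/N)\S)/NP  lex  "near"
[2,3] NP  lex  "gave"
[1,3] (NP/N)\S  >  k=2
[0,3] NP/N  <  k=1
[3,4] N  lex  "chased"
[0,4] NP  >  k=3
[4,5] PP  lex  "here"
[4,5] S/(S\PP)  >T
[5,6] S\PP  lex  "no"
[4,6] S  >  k=5
[6,7] (S\NP)\S  lex  "liked"
[4,7] S\NP  <  k=6
[0,7] S  <  k=4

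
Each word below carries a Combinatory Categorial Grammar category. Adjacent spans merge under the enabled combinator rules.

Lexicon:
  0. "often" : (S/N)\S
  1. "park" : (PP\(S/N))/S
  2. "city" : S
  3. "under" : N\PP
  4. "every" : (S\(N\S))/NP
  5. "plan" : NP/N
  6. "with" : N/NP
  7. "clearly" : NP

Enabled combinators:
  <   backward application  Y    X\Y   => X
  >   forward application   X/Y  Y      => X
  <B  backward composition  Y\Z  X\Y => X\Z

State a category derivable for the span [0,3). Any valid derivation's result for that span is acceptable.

[0,8] S   <
  [0,4] N\S   <B
    [0,3] PP\S   <B
      [0,1] "often" : (S/N)\S
      [1,3] PP\(S/N)   >
        [1,2] "park" : (PP\(S/N))/S
        [2,3] "city" : S
    [3,4] "under" : N\PP
  [4,8] S\(N\S)   >
    [4,5] "every" : (S\(N\S))/NP
    [5,8] NP   >
      [5,6] "plan" : NP/N
      [6,8] N   >
        [6,7] "with" : N/NP
        [7,8] "clearly" : NP

PP\S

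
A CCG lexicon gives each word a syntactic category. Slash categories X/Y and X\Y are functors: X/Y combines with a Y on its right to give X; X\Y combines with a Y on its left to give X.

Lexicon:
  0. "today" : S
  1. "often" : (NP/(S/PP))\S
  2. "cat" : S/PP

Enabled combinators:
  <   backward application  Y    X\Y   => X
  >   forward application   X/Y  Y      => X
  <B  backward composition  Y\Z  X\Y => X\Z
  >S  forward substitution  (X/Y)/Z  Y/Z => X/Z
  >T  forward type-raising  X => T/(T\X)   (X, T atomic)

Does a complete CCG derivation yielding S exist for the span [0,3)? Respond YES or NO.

NO

S (NP/(S/PP))\S S/PP
CKY chart[0,3] = {N/(N\NP), NP, NP/(NP\NP), PP/(PP\NP), S/(S\NP)}; S ∉ chart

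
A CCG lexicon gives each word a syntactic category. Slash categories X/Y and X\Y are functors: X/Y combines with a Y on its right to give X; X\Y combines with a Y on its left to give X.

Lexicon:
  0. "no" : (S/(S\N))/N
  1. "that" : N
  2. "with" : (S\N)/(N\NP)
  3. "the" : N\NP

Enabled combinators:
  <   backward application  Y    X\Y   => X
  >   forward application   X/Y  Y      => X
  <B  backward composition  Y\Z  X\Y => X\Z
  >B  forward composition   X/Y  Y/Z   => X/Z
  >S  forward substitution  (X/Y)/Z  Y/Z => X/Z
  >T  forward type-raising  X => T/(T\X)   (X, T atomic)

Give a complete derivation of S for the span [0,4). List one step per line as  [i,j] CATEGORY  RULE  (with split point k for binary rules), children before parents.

[0,4] S   >
  [0,2] S/(S\N)   >
    [0,1] "no" : (S/(S\N))/N
    [1,2] "that" : N
  [2,4] S\N   >
    [2,3] "with" : (S\N)/(N\NP)
    [3,4] "the" : N\NP

[0,1] (S/(S\N))/N  lex  "no"
[1,2] N  lex  "that"
[0,2] S/(S\N)  >  k=1
[2,3] (S\N)/(N\NP)  lex  "with"
[3,4] N\NP  lex  "the"
[2,4] S\N  >  k=3
[0,4] S  >  k=2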